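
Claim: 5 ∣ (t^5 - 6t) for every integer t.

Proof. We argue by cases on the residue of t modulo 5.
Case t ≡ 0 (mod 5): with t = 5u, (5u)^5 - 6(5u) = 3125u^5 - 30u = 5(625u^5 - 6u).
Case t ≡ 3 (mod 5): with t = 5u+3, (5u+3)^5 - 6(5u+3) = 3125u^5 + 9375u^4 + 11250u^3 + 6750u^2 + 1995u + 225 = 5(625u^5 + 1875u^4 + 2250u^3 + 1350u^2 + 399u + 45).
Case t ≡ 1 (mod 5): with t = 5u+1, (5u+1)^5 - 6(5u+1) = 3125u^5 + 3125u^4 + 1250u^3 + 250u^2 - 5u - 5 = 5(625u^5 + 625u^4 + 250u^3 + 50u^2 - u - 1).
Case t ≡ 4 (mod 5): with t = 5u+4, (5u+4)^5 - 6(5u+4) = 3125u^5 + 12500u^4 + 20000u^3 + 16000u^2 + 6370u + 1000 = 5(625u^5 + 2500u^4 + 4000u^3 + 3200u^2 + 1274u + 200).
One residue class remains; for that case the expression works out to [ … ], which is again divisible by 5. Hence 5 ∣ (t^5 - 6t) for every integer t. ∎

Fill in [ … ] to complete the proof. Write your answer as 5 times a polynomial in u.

5(625u^5 + 1250u^4 + 1000u^3 + 400u^2 + 74u + 4)

Only t ≡ 2 (mod 5) is unaccounted for. Put t = 5u+2:
(5u+2)^5 - 6(5u+2) expands to 3125u^5 + 6250u^4 + 5000u^3 + 2000u^2 + 370u + 20,
and factoring out 5 leaves 5(625u^5 + 1250u^4 + 1000u^3 + 400u^2 + 74u + 4).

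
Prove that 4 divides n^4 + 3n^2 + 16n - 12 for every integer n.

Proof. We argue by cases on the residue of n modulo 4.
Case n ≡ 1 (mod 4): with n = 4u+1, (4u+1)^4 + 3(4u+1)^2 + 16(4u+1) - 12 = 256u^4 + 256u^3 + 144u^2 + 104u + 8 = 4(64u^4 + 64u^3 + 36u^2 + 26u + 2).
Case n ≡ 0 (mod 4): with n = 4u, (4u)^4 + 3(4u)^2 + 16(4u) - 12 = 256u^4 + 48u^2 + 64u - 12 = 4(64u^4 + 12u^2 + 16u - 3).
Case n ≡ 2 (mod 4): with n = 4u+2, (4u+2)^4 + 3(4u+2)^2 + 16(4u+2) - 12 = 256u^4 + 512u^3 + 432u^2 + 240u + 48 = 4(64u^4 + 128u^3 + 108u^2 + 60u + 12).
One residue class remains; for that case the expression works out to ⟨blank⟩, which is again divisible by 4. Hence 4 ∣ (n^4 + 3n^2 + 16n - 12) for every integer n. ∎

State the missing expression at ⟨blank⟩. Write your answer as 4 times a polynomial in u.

4(64u^4 + 192u^3 + 228u^2 + 142u + 36)

Only n ≡ 3 (mod 4) is unaccounted for. Put n = 4u+3:
(4u+3)^4 + 3(4u+3)^2 + 16(4u+3) - 12 expands to 256u^4 + 768u^3 + 912u^2 + 568u + 144,
and factoring out 4 leaves 4(64u^4 + 192u^3 + 228u^2 + 142u + 36).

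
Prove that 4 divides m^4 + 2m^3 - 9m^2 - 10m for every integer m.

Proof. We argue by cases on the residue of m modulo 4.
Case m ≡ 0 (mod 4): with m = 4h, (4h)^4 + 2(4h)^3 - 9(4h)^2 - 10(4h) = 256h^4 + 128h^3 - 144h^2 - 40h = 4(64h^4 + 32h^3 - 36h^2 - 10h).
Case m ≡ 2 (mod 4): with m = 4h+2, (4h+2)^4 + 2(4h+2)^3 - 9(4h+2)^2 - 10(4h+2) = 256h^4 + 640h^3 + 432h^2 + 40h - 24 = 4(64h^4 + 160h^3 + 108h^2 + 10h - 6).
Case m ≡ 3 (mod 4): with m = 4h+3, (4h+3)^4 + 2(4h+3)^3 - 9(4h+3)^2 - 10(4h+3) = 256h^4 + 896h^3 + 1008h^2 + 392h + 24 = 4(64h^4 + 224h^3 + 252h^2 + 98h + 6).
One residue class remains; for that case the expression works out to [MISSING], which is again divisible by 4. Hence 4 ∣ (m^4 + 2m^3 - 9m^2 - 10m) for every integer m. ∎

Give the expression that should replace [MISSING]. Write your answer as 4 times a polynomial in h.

The residues treated are {0, 2, 3}, so the missing case is m ≡ 1 (mod 4); write m = 4h+1.
Then (4h+1)^4 + 2(4h+1)^3 - 9(4h+1)^2 - 10(4h+1) = 256h^4 + 384h^3 + 48h^2 - 72h - 16 = 4(64h^4 + 96h^3 + 12h^2 - 18h - 4).

4(64h^4 + 96h^3 + 12h^2 - 18h - 4)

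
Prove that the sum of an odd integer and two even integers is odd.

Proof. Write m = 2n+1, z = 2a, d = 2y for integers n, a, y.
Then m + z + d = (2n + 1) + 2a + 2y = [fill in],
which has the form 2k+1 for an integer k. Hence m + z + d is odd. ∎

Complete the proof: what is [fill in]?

2(a + n + y) + 1

Expanding: (2n + 1) + 2a + 2y = 2a + 2n + 2y + 1.
Every term except the constant is even, so this is 2(a + n + y) + 1,
and a + n + y ∈ ℤ gives the required form.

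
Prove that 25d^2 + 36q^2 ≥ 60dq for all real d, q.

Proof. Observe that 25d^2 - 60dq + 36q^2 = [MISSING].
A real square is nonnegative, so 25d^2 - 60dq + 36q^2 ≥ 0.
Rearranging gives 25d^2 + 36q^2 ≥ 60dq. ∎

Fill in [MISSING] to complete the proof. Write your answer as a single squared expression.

(5d - 6q)^2

25d^2 - 60dq + 36q^2 is a perfect-square trinomial: the outer terms are (5d)^2 and (6q)^2, and the cross term is -2·5d·6q.
So 25d^2 - 60dq + 36q^2 = (5d - 6q)^2 ≥ 0.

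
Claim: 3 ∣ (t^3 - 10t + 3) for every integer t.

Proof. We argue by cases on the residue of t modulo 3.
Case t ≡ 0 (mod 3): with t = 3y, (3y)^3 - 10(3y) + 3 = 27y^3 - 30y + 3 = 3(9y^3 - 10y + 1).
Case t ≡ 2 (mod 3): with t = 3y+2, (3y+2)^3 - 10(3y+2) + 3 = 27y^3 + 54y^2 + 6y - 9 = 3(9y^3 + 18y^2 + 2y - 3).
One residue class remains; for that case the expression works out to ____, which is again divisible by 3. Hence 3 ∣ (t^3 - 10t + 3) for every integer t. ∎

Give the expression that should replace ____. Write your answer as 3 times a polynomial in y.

3(9y^3 + 9y^2 - 7y - 2)

The residues treated are {0, 2}, so the missing case is t ≡ 1 (mod 3); write t = 3y+1.
Then (3y+1)^3 - 10(3y+1) + 3 = 27y^3 + 27y^2 - 21y - 6 = 3(9y^3 + 9y^2 - 7y - 2).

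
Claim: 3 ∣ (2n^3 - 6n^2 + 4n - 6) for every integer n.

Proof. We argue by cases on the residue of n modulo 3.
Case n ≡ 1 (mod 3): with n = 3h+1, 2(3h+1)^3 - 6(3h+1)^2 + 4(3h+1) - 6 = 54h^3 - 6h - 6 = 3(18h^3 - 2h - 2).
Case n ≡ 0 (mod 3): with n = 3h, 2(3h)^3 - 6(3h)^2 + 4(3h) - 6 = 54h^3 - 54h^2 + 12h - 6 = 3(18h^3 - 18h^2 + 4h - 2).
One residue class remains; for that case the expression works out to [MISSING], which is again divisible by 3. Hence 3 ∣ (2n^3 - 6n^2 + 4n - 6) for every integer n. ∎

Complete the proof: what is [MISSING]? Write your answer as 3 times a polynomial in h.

The residues treated are {1, 0}, so the missing case is n ≡ 2 (mod 3); write n = 3h+2.
Then 2(3h+2)^3 - 6(3h+2)^2 + 4(3h+2) - 6 = 54h^3 + 54h^2 + 12h - 6 = 3(18h^3 + 18h^2 + 4h - 2).

3(18h^3 + 18h^2 + 4h - 2)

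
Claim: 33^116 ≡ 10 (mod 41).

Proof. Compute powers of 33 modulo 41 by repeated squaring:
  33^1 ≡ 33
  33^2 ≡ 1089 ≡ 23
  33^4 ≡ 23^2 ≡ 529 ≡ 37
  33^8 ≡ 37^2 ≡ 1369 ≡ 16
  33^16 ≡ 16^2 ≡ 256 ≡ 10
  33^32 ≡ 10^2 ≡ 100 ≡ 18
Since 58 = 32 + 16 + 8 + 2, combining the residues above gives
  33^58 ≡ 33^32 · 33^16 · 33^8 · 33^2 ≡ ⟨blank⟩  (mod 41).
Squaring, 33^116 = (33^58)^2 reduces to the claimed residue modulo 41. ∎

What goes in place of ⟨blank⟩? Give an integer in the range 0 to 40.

25

Multiply the listed residues: 18 · 10 · 16 · 23 = 180 → 2880 → 66240.
Reducing modulo 41: 66240 = 1615·41 + 25, so 33^58 ≡ 25.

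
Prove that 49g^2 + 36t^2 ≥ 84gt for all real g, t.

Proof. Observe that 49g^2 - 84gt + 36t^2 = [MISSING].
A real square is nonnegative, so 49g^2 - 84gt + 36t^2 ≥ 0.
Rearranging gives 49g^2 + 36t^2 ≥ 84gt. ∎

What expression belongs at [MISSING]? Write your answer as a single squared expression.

(7g - 6t)^2

The leading and trailing coefficients are 7^2 and 6^2, and 84 = 2·7·6, so the trinomial is (7g - 6t)^2.
Hence 49g^2 - 84gt + 36t^2 ≥ 0.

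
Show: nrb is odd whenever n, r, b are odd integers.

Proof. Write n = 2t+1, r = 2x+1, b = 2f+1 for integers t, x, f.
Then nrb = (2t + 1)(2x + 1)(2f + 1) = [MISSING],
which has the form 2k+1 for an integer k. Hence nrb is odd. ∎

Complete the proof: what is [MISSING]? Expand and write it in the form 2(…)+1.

(2t + 1)(2x + 1)(2f + 1) = 8ftx + 4ft + 4fx + 2f + 4tx + 2t + 2x + 1
= 2(4ftx + 2ft + 2fx + f + 2tx + t + x) + 1.
Since 4ftx + 2ft + 2fx + f + 2tx + t + x is an integer, the product is of the form 2k+1 for an integer k.

2(4ftx + 2ft + 2fx + f + 2tx + t + x) + 1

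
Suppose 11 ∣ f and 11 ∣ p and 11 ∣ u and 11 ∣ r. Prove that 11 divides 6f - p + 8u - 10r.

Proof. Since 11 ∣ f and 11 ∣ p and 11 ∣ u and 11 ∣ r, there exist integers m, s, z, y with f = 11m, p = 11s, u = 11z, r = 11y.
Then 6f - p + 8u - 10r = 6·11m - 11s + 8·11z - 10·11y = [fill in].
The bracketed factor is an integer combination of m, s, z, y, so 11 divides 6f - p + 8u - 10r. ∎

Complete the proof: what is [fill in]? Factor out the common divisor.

11(6m - s - 10y + 8z)

Pull the common 11 out of every term: 6·11m - 11s + 8·11z - 10·11y = 11(6m - s - 10y + 8z).
6m - s - 10y + 8z is an integer, which exhibits the divisibility.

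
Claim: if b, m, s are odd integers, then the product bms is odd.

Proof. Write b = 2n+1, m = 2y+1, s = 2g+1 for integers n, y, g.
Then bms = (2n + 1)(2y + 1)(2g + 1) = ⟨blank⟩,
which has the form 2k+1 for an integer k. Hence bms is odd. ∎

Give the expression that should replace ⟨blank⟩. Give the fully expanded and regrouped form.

2(4gny + 2gn + 2gy + g + 2ny + n + y) + 1

Expanding: (2n + 1)(2y + 1)(2g + 1) = 8gny + 4gn + 4gy + 2g + 4ny + 2n + 2y + 1.
Every term except the constant is even, so this is 2(4gny + 2gn + 2gy + g + 2ny + n + y) + 1,
and 4gny + 2gn + 2gy + g + 2ny + n + y ∈ ℤ gives the required form.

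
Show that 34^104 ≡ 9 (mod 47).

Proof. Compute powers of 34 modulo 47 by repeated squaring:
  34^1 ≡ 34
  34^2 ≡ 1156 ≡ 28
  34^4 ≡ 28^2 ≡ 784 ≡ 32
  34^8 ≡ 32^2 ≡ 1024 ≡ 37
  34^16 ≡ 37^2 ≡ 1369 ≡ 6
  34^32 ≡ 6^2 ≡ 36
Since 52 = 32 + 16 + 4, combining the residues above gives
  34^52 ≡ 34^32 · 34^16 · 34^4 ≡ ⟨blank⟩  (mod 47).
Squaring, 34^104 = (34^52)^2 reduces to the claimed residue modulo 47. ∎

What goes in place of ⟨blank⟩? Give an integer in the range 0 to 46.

3

Multiply the listed residues: 36 · 6 · 32 = 216 → 6912.
Reducing modulo 47: 6912 = 147·47 + 3, so 34^52 ≡ 3.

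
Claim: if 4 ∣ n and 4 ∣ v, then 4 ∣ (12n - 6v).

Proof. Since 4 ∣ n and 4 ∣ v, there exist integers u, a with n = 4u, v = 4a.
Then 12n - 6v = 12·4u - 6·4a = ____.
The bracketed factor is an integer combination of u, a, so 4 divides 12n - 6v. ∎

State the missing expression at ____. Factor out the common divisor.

4(-6a + 12u)

Each term has a factor of 4: 12·4u - 6·4a = 4·(-6a + 12u).
Since -6a + 12u is an integer, 4 ∣ (12n - 6v).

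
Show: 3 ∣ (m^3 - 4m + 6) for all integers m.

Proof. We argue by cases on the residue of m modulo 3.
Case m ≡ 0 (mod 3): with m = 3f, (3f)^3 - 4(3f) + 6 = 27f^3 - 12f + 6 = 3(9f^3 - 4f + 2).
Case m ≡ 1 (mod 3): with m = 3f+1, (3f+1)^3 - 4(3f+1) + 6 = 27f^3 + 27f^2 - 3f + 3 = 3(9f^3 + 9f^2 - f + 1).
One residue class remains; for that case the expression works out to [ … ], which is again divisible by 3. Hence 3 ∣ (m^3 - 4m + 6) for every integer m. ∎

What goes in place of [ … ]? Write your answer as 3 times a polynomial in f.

The residues treated are {0, 1}, so the missing case is m ≡ 2 (mod 3); write m = 3f+2.
Then (3f+2)^3 - 4(3f+2) + 6 = 27f^3 + 54f^2 + 24f + 6 = 3(9f^3 + 18f^2 + 8f + 2).

3(9f^3 + 18f^2 + 8f + 2)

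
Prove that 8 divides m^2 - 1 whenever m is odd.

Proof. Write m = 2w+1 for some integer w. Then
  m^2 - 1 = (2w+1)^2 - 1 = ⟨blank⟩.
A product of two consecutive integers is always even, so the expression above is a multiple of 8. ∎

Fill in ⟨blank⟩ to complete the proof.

(2w+1)^2 - 1 = 4w^2 + 4w + 1 - 1 = 4w^2 + 4w = 4w(w+1).
Since w and w+1 are consecutive, w(w+1) is even, and 4·(even) is a multiple of 8.

4w(w + 1)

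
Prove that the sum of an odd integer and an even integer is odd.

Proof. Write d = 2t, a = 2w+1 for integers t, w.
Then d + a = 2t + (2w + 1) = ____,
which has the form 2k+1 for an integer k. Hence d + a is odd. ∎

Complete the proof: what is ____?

Expanding: 2t + (2w + 1) = 2t + 2w + 1.
Every term except the constant is even, so this is 2(t + w) + 1,
and t + w ∈ ℤ gives the required form.

2(t + w) + 1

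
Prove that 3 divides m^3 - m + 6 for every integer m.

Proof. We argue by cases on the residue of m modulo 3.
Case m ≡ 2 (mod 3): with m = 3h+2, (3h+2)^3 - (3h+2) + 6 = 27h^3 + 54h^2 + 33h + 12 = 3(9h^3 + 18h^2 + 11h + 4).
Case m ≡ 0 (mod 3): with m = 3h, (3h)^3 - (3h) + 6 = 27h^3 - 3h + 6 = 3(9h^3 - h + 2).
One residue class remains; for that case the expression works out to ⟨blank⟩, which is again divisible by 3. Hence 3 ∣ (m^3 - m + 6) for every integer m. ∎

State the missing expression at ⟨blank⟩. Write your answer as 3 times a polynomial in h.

The residues treated are {2, 0}, so the missing case is m ≡ 1 (mod 3); write m = 3h+1.
Then (3h+1)^3 - (3h+1) + 6 = 27h^3 + 27h^2 + 6h + 6 = 3(9h^3 + 9h^2 + 2h + 2).

3(9h^3 + 9h^2 + 2h + 2)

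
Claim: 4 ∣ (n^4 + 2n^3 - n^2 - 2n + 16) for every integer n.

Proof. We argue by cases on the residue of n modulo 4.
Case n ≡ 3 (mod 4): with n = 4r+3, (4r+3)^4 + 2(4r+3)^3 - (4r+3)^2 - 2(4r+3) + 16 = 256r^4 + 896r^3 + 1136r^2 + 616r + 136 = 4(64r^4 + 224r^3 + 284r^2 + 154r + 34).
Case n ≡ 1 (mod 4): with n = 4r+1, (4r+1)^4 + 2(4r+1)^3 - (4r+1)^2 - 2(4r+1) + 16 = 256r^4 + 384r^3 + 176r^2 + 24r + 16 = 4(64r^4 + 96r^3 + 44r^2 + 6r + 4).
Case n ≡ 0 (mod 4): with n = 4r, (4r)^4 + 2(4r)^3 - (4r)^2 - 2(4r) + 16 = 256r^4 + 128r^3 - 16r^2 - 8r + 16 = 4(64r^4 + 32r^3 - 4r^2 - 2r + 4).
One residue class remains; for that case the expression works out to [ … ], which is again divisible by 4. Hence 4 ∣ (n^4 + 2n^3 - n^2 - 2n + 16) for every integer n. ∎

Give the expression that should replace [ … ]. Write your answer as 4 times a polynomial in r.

Only n ≡ 2 (mod 4) is unaccounted for. Put n = 4r+2:
(4r+2)^4 + 2(4r+2)^3 - (4r+2)^2 - 2(4r+2) + 16 expands to 256r^4 + 640r^3 + 560r^2 + 200r + 40,
and factoring out 4 leaves 4(64r^4 + 160r^3 + 140r^2 + 50r + 10).

4(64r^4 + 160r^3 + 140r^2 + 50r + 10)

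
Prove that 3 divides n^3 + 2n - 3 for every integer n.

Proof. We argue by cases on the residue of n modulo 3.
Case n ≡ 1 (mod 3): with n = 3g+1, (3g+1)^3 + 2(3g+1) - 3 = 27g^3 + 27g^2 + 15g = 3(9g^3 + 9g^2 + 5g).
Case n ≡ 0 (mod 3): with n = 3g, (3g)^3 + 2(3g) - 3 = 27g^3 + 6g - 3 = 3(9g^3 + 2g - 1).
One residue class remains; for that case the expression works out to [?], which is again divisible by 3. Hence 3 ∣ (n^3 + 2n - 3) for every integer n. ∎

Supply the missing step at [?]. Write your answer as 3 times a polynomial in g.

3(9g^3 + 18g^2 + 14g + 3)

The residues treated are {1, 0}, so the missing case is n ≡ 2 (mod 3); write n = 3g+2.
Then (3g+2)^3 + 2(3g+2) - 3 = 27g^3 + 54g^2 + 42g + 9 = 3(9g^3 + 18g^2 + 14g + 3).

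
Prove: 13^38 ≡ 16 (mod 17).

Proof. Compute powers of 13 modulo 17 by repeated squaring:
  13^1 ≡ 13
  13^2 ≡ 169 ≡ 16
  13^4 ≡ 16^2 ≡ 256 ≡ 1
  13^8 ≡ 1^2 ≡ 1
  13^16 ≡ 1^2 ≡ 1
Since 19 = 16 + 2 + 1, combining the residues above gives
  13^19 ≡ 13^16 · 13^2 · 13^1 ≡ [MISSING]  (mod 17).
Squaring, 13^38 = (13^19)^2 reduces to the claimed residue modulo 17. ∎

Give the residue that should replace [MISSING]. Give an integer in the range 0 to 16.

4

Multiply the listed residues: 1 · 16 · 13 = 16 → 208.
Reducing modulo 17: 208 = 12·17 + 4, so 13^19 ≡ 4.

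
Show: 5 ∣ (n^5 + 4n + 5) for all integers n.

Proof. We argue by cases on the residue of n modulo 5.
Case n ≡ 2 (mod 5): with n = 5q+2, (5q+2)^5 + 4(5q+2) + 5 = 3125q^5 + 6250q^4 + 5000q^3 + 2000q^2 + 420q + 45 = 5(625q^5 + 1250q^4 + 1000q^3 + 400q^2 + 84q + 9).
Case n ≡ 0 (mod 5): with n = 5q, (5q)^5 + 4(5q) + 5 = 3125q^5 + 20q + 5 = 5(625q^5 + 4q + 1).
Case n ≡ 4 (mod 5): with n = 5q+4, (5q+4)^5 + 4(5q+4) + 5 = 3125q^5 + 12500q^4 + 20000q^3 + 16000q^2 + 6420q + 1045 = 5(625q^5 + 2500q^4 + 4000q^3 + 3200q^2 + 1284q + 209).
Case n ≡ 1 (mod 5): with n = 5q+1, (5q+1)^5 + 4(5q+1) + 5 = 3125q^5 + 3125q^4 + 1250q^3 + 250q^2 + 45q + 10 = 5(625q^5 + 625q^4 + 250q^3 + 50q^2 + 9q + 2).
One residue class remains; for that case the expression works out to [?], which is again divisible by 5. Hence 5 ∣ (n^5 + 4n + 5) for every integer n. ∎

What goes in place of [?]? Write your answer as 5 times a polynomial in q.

Only n ≡ 3 (mod 5) is unaccounted for. Put n = 5q+3:
(5q+3)^5 + 4(5q+3) + 5 expands to 3125q^5 + 9375q^4 + 11250q^3 + 6750q^2 + 2045q + 260,
and factoring out 5 leaves 5(625q^5 + 1875q^4 + 2250q^3 + 1350q^2 + 409q + 52).

5(625q^5 + 1875q^4 + 2250q^3 + 1350q^2 + 409q + 52)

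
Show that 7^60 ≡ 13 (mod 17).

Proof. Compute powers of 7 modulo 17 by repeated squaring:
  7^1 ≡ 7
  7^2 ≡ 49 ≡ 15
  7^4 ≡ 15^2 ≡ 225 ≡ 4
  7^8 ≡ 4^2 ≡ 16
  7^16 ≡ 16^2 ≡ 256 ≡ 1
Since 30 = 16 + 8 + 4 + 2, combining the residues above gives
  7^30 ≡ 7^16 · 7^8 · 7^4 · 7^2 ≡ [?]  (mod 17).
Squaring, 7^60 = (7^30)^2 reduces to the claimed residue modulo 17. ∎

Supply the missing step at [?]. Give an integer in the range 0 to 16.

8

7^16 · 7^8 · 7^4 · 7^2 ≡ 1 · 16 · 4 · 15 = 960.
960 mod 17 = 8, so 7^30 ≡ 8 (mod 17).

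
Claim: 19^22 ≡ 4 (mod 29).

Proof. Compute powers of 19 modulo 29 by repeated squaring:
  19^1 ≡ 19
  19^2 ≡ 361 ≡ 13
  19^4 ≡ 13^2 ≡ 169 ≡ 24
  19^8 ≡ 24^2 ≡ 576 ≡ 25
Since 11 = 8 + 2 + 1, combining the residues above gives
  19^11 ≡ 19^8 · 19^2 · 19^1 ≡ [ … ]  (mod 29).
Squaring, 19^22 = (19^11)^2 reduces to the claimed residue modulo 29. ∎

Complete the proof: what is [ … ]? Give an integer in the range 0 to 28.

19^8 · 19^2 · 19^1 ≡ 25 · 13 · 19 = 6175.
6175 mod 29 = 27, so 19^11 ≡ 27 (mod 29).

27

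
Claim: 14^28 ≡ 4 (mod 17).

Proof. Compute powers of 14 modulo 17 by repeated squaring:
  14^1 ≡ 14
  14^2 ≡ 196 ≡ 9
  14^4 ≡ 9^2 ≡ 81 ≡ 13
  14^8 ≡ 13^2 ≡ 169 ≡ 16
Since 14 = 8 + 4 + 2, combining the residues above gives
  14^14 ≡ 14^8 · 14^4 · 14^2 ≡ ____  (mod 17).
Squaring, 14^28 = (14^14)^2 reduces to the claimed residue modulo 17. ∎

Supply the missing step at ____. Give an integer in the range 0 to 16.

2

Multiply the listed residues: 16 · 13 · 9 = 208 → 1872.
Reducing modulo 17: 1872 = 110·17 + 2, so 14^14 ≡ 2.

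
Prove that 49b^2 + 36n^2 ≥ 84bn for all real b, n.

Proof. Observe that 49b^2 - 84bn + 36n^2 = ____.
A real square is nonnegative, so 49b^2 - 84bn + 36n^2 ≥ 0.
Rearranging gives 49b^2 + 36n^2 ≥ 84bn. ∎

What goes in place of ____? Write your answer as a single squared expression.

(7b - 6n)^2

49b^2 - 84bn + 36n^2 is a perfect-square trinomial: the outer terms are (7b)^2 and (6n)^2, and the cross term is -2·7b·6n.
So 49b^2 - 84bn + 36n^2 = (7b - 6n)^2 ≥ 0.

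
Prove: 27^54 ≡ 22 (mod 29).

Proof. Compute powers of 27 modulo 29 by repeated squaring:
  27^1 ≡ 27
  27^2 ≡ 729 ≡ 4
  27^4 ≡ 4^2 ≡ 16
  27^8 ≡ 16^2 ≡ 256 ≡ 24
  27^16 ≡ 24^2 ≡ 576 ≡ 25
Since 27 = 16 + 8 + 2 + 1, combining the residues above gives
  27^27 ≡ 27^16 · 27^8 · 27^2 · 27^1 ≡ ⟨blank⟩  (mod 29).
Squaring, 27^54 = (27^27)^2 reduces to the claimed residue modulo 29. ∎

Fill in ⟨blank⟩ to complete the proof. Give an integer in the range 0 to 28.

27^16 · 27^8 · 27^2 · 27^1 ≡ 25 · 24 · 4 · 27 = 64800.
64800 mod 29 = 14, so 27^27 ≡ 14 (mod 29).

14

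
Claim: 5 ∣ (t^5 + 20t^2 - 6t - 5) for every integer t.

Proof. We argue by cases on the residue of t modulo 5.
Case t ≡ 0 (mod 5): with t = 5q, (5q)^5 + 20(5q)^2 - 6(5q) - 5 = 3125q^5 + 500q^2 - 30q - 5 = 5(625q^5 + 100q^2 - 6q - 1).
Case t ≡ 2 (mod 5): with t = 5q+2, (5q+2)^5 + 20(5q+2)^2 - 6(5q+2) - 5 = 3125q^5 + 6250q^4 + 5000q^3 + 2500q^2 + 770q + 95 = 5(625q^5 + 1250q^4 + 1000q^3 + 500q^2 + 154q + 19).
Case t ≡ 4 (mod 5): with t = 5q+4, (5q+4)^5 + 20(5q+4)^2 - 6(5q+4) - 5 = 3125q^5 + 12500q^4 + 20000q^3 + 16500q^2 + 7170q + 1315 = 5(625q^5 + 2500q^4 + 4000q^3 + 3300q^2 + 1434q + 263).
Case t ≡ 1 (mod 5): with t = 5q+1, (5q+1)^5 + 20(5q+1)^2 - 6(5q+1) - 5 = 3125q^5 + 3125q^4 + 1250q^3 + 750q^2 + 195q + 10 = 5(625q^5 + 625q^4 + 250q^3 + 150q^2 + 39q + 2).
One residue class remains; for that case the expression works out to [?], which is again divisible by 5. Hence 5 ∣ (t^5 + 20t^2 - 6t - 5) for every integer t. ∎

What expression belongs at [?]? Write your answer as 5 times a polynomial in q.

Only t ≡ 3 (mod 5) is unaccounted for. Put t = 5q+3:
(5q+3)^5 + 20(5q+3)^2 - 6(5q+3) - 5 expands to 3125q^5 + 9375q^4 + 11250q^3 + 7250q^2 + 2595q + 400,
and factoring out 5 leaves 5(625q^5 + 1875q^4 + 2250q^3 + 1450q^2 + 519q + 80).

5(625q^5 + 1875q^4 + 2250q^3 + 1450q^2 + 519q + 80)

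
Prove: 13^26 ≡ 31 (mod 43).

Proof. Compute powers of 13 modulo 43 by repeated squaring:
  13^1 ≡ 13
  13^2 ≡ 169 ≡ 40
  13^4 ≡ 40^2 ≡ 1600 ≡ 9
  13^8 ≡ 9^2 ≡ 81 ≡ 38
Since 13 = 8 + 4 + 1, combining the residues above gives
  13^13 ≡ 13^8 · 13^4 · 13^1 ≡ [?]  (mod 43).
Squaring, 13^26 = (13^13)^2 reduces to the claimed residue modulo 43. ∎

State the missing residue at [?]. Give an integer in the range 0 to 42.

17

Multiply the listed residues: 38 · 9 · 13 = 342 → 4446.
Reducing modulo 43: 4446 = 103·43 + 17, so 13^13 ≡ 17.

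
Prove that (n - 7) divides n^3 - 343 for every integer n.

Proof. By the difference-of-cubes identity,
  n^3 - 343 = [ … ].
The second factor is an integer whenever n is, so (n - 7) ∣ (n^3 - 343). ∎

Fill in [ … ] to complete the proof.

(n - 7)(n^2 + 7n + 49)

a^3 - b^3 = (a - b)(a^2 + ab + b^2). With a = n, b = 7:
n^3 - 343 = (n - 7)(n^2 + 7n + 49).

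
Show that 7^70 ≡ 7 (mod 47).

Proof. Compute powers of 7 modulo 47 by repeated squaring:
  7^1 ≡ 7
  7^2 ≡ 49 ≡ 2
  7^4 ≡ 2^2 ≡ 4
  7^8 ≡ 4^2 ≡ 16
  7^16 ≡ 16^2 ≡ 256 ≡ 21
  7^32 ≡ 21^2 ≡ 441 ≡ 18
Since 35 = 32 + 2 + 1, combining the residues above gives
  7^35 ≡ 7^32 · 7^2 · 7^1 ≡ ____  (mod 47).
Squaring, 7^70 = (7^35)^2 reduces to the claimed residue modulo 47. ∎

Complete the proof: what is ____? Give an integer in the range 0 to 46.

Multiply the listed residues: 18 · 2 · 7 = 36 → 252.
Reducing modulo 47: 252 = 5·47 + 17, so 7^35 ≡ 17.

17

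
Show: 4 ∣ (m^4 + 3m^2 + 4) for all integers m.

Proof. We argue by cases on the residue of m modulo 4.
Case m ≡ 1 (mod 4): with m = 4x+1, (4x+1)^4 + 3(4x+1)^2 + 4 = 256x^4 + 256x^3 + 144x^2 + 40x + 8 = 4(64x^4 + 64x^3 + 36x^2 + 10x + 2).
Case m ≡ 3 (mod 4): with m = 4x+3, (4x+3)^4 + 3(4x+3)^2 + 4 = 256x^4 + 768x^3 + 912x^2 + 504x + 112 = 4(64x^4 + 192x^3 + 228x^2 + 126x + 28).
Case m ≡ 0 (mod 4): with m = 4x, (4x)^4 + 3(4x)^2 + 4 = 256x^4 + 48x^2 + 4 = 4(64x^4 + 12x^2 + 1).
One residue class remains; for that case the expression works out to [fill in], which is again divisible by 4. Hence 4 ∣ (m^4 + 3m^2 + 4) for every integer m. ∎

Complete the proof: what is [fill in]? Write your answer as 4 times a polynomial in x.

4(64x^4 + 128x^3 + 108x^2 + 44x + 8)

The residues treated are {1, 3, 0}, so the missing case is m ≡ 2 (mod 4); write m = 4x+2.
Then (4x+2)^4 + 3(4x+2)^2 + 4 = 256x^4 + 512x^3 + 432x^2 + 176x + 32 = 4(64x^4 + 128x^3 + 108x^2 + 44x + 8).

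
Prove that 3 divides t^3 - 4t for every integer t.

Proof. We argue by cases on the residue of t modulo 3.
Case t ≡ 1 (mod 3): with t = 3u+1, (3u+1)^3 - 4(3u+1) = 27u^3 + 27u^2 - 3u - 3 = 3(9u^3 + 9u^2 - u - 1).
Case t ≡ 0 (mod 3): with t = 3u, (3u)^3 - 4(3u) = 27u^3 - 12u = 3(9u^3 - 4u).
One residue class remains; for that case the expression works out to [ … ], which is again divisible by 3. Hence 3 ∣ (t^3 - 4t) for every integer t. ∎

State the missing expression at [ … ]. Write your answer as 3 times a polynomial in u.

3(9u^3 + 18u^2 + 8u)

The residues treated are {1, 0}, so the missing case is t ≡ 2 (mod 3); write t = 3u+2.
Then (3u+2)^3 - 4(3u+2) = 27u^3 + 54u^2 + 24u = 3(9u^3 + 18u^2 + 8u).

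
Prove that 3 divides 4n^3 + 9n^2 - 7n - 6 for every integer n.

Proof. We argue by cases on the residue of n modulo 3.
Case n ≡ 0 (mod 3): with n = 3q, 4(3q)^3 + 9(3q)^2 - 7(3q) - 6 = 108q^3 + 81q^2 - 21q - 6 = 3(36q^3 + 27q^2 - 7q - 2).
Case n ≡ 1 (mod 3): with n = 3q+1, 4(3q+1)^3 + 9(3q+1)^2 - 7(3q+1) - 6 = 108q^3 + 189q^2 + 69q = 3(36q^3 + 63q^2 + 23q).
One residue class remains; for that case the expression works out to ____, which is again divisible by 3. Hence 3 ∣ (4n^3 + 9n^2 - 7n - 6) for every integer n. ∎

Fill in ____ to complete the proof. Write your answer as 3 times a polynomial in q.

The residues treated are {0, 1}, so the missing case is n ≡ 2 (mod 3); write n = 3q+2.
Then 4(3q+2)^3 + 9(3q+2)^2 - 7(3q+2) - 6 = 108q^3 + 297q^2 + 231q + 48 = 3(36q^3 + 99q^2 + 77q + 16).

3(36q^3 + 99q^2 + 77q + 16)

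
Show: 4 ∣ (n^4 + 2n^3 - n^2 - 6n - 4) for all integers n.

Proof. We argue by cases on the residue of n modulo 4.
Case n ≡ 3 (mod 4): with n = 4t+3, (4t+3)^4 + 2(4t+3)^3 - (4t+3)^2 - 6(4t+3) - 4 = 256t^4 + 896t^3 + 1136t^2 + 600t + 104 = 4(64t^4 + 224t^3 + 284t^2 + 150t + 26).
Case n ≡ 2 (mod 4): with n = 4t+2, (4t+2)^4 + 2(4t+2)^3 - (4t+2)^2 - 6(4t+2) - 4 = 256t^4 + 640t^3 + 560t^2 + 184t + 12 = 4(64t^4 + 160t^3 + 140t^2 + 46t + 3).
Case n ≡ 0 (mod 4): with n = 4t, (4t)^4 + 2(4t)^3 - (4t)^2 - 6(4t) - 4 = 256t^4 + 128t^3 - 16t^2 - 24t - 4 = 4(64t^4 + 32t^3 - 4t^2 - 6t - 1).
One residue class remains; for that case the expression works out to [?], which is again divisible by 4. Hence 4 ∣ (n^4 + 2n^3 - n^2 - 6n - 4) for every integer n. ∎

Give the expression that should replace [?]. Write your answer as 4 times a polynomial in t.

4(64t^4 + 96t^3 + 44t^2 + 2t - 2)

The residues treated are {3, 2, 0}, so the missing case is n ≡ 1 (mod 4); write n = 4t+1.
Then (4t+1)^4 + 2(4t+1)^3 - (4t+1)^2 - 6(4t+1) - 4 = 256t^4 + 384t^3 + 176t^2 + 8t - 8 = 4(64t^4 + 96t^3 + 44t^2 + 2t - 2).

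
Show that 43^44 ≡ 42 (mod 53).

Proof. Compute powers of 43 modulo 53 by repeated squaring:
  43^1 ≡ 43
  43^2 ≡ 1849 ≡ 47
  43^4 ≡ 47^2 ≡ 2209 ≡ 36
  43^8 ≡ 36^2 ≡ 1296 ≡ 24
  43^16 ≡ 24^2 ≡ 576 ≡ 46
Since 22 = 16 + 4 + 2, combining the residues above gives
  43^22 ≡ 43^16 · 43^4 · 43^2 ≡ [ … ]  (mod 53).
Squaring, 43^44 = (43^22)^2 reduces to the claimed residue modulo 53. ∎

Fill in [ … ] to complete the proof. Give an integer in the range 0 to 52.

28

Multiply the listed residues: 46 · 36 · 47 = 1656 → 77832.
Reducing modulo 53: 77832 = 1468·53 + 28, so 43^22 ≡ 28.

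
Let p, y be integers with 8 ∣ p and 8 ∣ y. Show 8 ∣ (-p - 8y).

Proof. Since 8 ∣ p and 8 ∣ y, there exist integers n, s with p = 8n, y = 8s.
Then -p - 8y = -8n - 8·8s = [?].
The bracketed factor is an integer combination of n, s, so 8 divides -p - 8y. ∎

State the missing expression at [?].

Each term has a factor of 8: -8n - 8·8s = 8·(-n - 8s).
Since -n - 8s is an integer, 8 ∣ (-p - 8y).

8(-n - 8s)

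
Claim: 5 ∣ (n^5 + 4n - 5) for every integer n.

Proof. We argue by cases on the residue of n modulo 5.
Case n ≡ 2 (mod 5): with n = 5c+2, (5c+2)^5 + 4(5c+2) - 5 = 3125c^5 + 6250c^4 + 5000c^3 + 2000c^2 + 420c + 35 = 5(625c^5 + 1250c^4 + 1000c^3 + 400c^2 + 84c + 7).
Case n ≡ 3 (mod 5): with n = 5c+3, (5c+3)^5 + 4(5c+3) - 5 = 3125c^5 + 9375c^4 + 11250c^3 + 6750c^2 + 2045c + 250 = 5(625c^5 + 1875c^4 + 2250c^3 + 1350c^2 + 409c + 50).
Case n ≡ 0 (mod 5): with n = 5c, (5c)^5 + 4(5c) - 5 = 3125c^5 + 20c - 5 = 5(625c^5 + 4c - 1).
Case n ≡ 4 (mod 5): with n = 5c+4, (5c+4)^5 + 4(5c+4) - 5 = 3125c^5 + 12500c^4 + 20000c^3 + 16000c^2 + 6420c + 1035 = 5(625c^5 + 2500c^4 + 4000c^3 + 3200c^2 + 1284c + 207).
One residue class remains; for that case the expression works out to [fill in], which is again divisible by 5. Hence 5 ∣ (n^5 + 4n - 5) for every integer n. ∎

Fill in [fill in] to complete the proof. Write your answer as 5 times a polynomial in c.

Only n ≡ 1 (mod 5) is unaccounted for. Put n = 5c+1:
(5c+1)^5 + 4(5c+1) - 5 expands to 3125c^5 + 3125c^4 + 1250c^3 + 250c^2 + 45c,
and factoring out 5 leaves 5(625c^5 + 625c^4 + 250c^3 + 50c^2 + 9c).

5(625c^5 + 625c^4 + 250c^3 + 50c^2 + 9c)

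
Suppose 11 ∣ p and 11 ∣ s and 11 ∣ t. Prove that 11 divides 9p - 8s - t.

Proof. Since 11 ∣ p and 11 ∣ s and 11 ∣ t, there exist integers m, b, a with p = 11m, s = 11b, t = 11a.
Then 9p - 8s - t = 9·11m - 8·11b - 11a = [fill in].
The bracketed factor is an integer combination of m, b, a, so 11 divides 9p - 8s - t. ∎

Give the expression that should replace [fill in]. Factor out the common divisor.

Each term has a factor of 11: 9·11m - 8·11b - 11a = 11·(-a - 8b + 9m).
Since -a - 8b + 9m is an integer, 11 ∣ (9p - 8s - t).

11(-a - 8b + 9m)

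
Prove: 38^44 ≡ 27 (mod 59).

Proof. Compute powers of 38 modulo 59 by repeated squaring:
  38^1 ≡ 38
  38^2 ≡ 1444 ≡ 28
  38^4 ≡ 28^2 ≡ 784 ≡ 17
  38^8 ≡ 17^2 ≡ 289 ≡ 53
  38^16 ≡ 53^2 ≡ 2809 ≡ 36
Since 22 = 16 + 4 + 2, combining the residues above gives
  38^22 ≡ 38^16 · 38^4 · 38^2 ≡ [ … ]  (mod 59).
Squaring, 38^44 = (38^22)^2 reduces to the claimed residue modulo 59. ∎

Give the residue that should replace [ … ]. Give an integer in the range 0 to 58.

Multiply the listed residues: 36 · 17 · 28 = 612 → 17136.
Reducing modulo 59: 17136 = 290·59 + 26, so 38^22 ≡ 26.

26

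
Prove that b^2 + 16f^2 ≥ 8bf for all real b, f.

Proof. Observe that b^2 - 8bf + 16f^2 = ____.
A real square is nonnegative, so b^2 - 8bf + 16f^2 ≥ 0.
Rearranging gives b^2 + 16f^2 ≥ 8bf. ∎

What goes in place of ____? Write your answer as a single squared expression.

The leading and trailing coefficients are 1^2 and 4^2, and 8 = 2·1·4, so the trinomial is (b - 4f)^2.
Hence b^2 - 8bf + 16f^2 ≥ 0.

(b - 4f)^2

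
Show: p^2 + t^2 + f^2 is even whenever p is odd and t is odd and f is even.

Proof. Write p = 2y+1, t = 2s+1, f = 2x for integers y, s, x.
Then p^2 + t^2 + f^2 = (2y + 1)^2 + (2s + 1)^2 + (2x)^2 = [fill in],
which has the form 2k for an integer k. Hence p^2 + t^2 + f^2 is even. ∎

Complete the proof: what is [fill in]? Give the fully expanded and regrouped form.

2(2s^2 + 2s + 2x^2 + 2y^2 + 2y + 1)

(2y + 1)^2 + (2s + 1)^2 + (2x)^2 = 4s^2 + 4s + 4x^2 + 4y^2 + 4y + 2
= 2(2s^2 + 2s + 2x^2 + 2y^2 + 2y + 1).
Since 2s^2 + 2s + 2x^2 + 2y^2 + 2y + 1 is an integer, the sum of squares is of the form 2k for an integer k.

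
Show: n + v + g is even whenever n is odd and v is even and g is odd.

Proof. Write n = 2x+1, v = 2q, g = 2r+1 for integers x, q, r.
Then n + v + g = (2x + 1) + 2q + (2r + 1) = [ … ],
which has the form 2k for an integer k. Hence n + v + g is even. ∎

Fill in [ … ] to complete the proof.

Expanding: (2x + 1) + 2q + (2r + 1) = 2q + 2r + 2x + 2.
Every term is even; pulling out the factor of 2 gives 2(q + r + x + 1).

2(q + r + x + 1)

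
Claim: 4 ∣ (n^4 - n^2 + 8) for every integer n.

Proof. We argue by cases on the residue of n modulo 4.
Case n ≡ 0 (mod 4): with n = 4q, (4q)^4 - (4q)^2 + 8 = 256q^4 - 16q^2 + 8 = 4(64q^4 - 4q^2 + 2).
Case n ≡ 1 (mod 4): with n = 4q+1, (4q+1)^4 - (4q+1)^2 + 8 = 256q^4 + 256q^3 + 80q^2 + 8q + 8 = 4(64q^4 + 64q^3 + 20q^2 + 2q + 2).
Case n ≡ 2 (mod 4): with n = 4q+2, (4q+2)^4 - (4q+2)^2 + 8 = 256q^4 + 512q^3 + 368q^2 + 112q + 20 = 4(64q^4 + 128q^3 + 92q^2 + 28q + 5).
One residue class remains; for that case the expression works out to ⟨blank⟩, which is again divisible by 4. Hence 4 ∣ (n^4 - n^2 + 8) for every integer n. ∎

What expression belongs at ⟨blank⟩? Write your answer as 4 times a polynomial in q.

The residues treated are {0, 1, 2}, so the missing case is n ≡ 3 (mod 4); write n = 4q+3.
Then (4q+3)^4 - (4q+3)^2 + 8 = 256q^4 + 768q^3 + 848q^2 + 408q + 80 = 4(64q^4 + 192q^3 + 212q^2 + 102q + 20).

4(64q^4 + 192q^3 + 212q^2 + 102q + 20)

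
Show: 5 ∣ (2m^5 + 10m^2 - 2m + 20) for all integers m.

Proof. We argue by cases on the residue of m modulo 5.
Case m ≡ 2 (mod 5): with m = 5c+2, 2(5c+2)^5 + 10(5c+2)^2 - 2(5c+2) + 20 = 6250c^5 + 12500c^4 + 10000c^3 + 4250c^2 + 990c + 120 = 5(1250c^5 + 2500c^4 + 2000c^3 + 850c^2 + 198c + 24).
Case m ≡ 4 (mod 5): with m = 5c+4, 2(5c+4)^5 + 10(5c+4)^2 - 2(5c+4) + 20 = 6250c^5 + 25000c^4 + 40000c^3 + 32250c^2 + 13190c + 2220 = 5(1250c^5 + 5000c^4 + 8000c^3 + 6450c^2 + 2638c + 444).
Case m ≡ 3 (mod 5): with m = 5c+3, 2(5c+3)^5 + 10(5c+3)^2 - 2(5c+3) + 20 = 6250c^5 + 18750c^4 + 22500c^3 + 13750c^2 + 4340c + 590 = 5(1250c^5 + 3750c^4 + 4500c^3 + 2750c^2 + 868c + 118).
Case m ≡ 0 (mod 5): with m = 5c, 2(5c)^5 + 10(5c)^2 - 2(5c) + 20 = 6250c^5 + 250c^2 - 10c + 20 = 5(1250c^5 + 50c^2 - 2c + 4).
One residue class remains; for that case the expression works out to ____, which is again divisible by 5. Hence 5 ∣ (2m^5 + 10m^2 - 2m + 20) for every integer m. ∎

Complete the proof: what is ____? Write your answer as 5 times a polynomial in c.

Only m ≡ 1 (mod 5) is unaccounted for. Put m = 5c+1:
2(5c+1)^5 + 10(5c+1)^2 - 2(5c+1) + 20 expands to 6250c^5 + 6250c^4 + 2500c^3 + 750c^2 + 140c + 30,
and factoring out 5 leaves 5(1250c^5 + 1250c^4 + 500c^3 + 150c^2 + 28c + 6).

5(1250c^5 + 1250c^4 + 500c^3 + 150c^2 + 28c + 6)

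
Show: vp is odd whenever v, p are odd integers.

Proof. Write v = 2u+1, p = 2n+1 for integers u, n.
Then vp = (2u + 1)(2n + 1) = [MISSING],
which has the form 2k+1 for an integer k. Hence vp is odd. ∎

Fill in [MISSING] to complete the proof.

2(2nu + n + u) + 1

Expanding: (2u + 1)(2n + 1) = 4nu + 2n + 2u + 1.
Every term except the constant is even, so this is 2(2nu + n + u) + 1,
and 2nu + n + u ∈ ℤ gives the required form.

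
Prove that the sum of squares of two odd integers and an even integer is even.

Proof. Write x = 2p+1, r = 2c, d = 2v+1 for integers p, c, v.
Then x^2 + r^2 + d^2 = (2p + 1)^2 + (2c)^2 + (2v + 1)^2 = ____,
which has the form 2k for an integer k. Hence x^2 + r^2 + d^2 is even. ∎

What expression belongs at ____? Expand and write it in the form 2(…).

(2p + 1)^2 + (2c)^2 + (2v + 1)^2 = 4c^2 + 4p^2 + 4p + 4v^2 + 4v + 2
= 2(2c^2 + 2p^2 + 2p + 2v^2 + 2v + 1).
Since 2c^2 + 2p^2 + 2p + 2v^2 + 2v + 1 is an integer, the sum of squares is of the form 2k for an integer k.

2(2c^2 + 2p^2 + 2p + 2v^2 + 2v + 1)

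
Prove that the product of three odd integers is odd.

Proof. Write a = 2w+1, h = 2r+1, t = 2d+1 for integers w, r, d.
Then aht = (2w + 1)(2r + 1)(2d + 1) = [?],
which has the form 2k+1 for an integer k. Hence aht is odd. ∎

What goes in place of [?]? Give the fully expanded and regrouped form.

2(4drw + 2dr + 2dw + d + 2rw + r + w) + 1

(2w + 1)(2r + 1)(2d + 1) = 8drw + 4dr + 4dw + 2d + 4rw + 2r + 2w + 1
= 2(4drw + 2dr + 2dw + d + 2rw + r + w) + 1.
Since 4drw + 2dr + 2dw + d + 2rw + r + w is an integer, the product is of the form 2k+1 for an integer k.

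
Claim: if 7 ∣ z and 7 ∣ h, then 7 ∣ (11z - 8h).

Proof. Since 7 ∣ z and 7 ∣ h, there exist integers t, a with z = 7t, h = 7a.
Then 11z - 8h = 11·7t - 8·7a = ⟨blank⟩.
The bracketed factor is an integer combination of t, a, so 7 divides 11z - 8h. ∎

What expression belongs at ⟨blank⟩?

Pull the common 7 out of every term: 11·7t - 8·7a = 7(-8a + 11t).
-8a + 11t is an integer, which exhibits the divisibility.

7(-8a + 11t)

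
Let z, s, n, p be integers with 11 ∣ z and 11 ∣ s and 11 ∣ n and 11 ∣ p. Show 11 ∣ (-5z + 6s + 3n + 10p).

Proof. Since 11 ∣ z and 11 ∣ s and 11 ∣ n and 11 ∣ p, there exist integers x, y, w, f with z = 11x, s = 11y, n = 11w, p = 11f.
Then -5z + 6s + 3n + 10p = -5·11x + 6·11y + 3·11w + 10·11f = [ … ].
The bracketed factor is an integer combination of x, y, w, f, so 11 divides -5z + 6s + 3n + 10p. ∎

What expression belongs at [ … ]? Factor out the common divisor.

11(10f + 3w - 5x + 6y)

Each term has a factor of 11: -5·11x + 6·11y + 3·11w + 10·11f = 11·(10f + 3w - 5x + 6y).
Since 10f + 3w - 5x + 6y is an integer, 11 ∣ (-5z + 6s + 3n + 10p).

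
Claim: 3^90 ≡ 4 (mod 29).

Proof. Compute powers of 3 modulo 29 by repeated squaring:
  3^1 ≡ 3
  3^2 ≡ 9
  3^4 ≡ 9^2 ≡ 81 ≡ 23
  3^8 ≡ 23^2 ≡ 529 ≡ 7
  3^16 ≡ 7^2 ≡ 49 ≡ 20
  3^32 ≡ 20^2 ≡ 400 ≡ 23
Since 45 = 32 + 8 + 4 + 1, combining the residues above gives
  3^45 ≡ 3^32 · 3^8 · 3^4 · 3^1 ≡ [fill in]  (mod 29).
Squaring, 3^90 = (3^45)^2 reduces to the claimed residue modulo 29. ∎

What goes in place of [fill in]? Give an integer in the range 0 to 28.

2

Multiply the listed residues: 23 · 7 · 23 · 3 = 161 → 3703 → 11109.
Reducing modulo 29: 11109 = 383·29 + 2, so 3^45 ≡ 2.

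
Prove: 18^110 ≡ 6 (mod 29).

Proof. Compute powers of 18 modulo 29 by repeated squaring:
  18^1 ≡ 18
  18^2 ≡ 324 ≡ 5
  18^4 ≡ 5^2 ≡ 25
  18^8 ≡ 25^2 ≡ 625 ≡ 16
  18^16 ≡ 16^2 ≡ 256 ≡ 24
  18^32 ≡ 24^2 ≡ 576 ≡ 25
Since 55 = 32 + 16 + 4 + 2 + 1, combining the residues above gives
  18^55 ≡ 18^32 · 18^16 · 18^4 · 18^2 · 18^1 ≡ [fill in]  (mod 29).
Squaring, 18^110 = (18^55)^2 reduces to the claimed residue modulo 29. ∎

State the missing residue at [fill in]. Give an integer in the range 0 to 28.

21

Multiply the listed residues: 25 · 24 · 25 · 5 · 18 = 600 → 15000 → 75000 → 1350000.
Reducing modulo 29: 1350000 = 46551·29 + 21, so 18^55 ≡ 21.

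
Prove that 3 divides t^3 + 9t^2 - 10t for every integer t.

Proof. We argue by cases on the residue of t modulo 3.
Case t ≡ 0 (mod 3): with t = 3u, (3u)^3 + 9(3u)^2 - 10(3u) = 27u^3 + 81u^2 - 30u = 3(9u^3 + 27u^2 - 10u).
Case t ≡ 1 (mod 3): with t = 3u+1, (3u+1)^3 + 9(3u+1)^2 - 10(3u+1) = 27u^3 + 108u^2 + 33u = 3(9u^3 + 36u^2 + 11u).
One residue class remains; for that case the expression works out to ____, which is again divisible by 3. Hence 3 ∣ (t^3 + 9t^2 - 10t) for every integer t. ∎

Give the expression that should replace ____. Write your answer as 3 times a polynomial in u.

3(9u^3 + 45u^2 + 38u + 8)

The residues treated are {0, 1}, so the missing case is t ≡ 2 (mod 3); write t = 3u+2.
Then (3u+2)^3 + 9(3u+2)^2 - 10(3u+2) = 27u^3 + 135u^2 + 114u + 24 = 3(9u^3 + 45u^2 + 38u + 8).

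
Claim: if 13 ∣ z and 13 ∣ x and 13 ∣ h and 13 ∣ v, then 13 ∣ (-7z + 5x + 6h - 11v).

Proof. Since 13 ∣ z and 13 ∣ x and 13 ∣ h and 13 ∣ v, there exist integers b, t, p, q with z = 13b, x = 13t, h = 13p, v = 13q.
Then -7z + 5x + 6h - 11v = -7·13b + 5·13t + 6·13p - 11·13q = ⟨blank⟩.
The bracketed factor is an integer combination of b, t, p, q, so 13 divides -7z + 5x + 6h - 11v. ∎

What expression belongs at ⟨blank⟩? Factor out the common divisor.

13(-7b + 6p - 11q + 5t)

Each term has a factor of 13: -7·13b + 5·13t + 6·13p - 11·13q = 13·(-7b + 6p - 11q + 5t).
Since -7b + 6p - 11q + 5t is an integer, 13 ∣ (-7z + 5x + 6h - 11v).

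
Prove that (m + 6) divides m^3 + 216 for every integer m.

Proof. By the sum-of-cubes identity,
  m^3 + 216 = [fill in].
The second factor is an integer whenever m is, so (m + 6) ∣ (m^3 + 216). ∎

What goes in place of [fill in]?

(m + 6)(m^2 - 6m + 36)

Polynomial division of m^3 + 216 by m + 6 leaves remainder 0 and quotient m^2 - 6m + 36.
Hence m^3 + 216 = (m + 6)(m^2 - 6m + 36).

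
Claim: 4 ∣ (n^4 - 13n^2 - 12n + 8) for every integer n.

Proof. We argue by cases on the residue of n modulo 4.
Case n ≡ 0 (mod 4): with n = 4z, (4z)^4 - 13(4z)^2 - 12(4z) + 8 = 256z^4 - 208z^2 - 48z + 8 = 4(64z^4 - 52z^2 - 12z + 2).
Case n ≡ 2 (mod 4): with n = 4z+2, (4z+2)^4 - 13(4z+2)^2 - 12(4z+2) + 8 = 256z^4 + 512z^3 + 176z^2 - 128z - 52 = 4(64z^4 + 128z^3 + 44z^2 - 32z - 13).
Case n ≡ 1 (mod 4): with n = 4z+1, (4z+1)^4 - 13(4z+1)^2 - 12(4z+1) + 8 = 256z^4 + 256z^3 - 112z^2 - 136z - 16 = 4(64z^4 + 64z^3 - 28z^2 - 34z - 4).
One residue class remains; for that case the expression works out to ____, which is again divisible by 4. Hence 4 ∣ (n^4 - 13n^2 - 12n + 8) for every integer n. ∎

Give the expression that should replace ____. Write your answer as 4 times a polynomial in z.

4(64z^4 + 192z^3 + 164z^2 + 18z - 16)

The residues treated are {0, 2, 1}, so the missing case is n ≡ 3 (mod 4); write n = 4z+3.
Then (4z+3)^4 - 13(4z+3)^2 - 12(4z+3) + 8 = 256z^4 + 768z^3 + 656z^2 + 72z - 64 = 4(64z^4 + 192z^3 + 164z^2 + 18z - 16).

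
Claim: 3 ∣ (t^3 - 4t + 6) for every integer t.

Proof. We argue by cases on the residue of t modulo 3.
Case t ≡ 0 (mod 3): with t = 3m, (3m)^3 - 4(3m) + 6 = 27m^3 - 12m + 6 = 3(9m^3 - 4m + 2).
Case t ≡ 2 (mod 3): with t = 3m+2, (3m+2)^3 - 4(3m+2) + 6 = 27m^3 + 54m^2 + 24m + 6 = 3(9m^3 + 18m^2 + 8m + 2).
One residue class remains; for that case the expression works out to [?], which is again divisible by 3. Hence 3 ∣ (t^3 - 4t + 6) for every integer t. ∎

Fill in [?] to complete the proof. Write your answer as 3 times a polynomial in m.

The residues treated are {0, 2}, so the missing case is t ≡ 1 (mod 3); write t = 3m+1.
Then (3m+1)^3 - 4(3m+1) + 6 = 27m^3 + 27m^2 - 3m + 3 = 3(9m^3 + 9m^2 - m + 1).

3(9m^3 + 9m^2 - m + 1)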